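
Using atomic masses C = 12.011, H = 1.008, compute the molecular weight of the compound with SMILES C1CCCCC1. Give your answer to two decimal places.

Molecular formula: C6H12.
M = 6×12.011 + 12×1.008 = 84.16 g/mol.

84.16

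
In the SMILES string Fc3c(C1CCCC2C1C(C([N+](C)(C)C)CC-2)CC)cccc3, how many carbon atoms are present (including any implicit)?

21

The symbol for carbon appears 21 times in the SMILES. Lowercase c denotes aromatic carbon and counts toward C.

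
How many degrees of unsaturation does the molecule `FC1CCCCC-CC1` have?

Molecular formula from the SMILES: C8H15F.
DoU = (2C + 2 + N − H − X)/2 = (2·8 + 2 + 0 − 15 − 1)/2 = 2/2 = 1.
(Structurally: 1 ring(s) + 0 π bond(s) = 1.)

1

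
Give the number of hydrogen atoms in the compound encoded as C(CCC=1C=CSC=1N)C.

Hydrogens are implicit in SMILES; fill each atom to its normal valence:
  3 × C: 2 H each → 6
  2 × C (aromatic): 1 H each → 2
  2 × C (aromatic): no H
  1 × C: 3 H
  1 × N: 2 H
  1 × S (aromatic): no H
  Total hydrogens = 13.

13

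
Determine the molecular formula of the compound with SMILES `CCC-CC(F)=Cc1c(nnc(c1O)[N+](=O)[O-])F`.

C10H11F2N3O3

Heavy atoms from the SMILES: 10 C, 2 F, 3 N, 3 O.
Implicit hydrogens by atom environment:
  4 × C (aromatic): no H
  3 × C: 2 H each → 6
  2 × F: no H
  2 × N (aromatic): no H
  1 × C: 3 H
  1 × C: 1 H
  1 × C: no H
  1 × N (charge +1): no H
  1 × O: 1 H
  1 × O: no H
  1 × O (charge -1): no H
  Total hydrogens = 11.
Molecular formula: C10H11F2N3O3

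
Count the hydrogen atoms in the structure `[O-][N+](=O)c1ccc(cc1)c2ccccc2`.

Hydrogens are implicit in SMILES; fill each atom to its normal valence:
  9 × C (aromatic): 1 H each → 9
  3 × C (aromatic): no H
  1 × N (charge +1): no H
  1 × O: no H
  1 × O (charge -1): no H
  Total hydrogens = 9.

9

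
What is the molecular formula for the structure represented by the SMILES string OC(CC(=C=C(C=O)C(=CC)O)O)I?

C9H11IO4

Heavy atoms from the SMILES: 9 C, 1 I, 4 O.
Implicit hydrogens by atom environment:
  4 × C: no H
  3 × C: 1 H each → 3
  3 × O: 1 H each → 3
  1 × C: 3 H
  1 × C: 2 H
  1 × I: no H
  1 × O: no H
  Total hydrogens = 11.
Molecular formula: C9H11IO4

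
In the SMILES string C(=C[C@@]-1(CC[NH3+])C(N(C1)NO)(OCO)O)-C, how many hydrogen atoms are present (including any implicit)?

Hydrogens are implicit in SMILES; fill each atom to its normal valence:
  4 × C: 2 H each → 8
  3 × O: 1 H each → 3
  2 × C: 1 H each → 2
  2 × C: no H
  1 × C: 3 H
  1 × N (charge +1): 3 H
  1 × N: 1 H
  1 × N: no H
  1 × O: no H
  Total hydrogens = 20.

20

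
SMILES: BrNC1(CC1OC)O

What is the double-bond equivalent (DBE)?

1

Molecular formula from the SMILES: C4H8BrNO2.
DoU = (2C + 2 + N − H − X)/2 = (2·4 + 2 + 1 − 8 − 1)/2 = 2/2 = 1.
(Structurally: 1 ring(s) + 0 π bond(s) = 1.)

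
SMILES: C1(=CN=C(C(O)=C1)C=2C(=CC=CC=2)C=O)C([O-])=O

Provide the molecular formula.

Heavy atoms from the SMILES: 13 C, 1 N, 4 O.
Implicit hydrogens by atom environment:
  6 × C (aromatic): 1 H each → 6
  5 × C (aromatic): no H
  2 × O: no H
  1 × C: 1 H
  1 × C: no H
  1 × N (aromatic): no H
  1 × O: 1 H
  1 × O (charge -1): no H
  Total hydrogens = 8.
Net charge -1.
Molecular formula: C13H8NO4-

C13H8NO4-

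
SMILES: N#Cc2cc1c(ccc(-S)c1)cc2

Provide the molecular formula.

Heavy atoms from the SMILES: 11 C, 1 N, 1 S.
Implicit hydrogens by atom environment:
  6 × C (aromatic): 1 H each → 6
  4 × C (aromatic): no H
  1 × C: no H
  1 × N: no H
  1 × S: 1 H
  Total hydrogens = 7.
Molecular formula: C11H7NS

C11H7NS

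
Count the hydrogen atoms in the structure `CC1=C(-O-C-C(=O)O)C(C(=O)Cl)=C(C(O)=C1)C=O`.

9

Hydrogens are implicit in SMILES; fill each atom to its normal valence:
  5 × C (aromatic): no H
  4 × O: no H
  2 × C: no H
  2 × O: 1 H each → 2
  1 × C: 3 H
  1 × C: 2 H
  1 × C (aromatic): 1 H
  1 × C: 1 H
  1 × Cl: no H
  Total hydrogens = 9.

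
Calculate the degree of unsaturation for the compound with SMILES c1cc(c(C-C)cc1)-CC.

4

Molecular formula from the SMILES: C10H14.
DoU = (2C + 2 + N − H − X)/2 = (2·10 + 2 + 0 − 14 − 0)/2 = 8/2 = 4.
(Structurally: 1 ring(s) + 3 π bond(s) = 4.)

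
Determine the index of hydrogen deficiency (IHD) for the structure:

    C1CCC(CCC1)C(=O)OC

2

Molecular formula from the SMILES: C9H16O2.
DoU = (2C + 2 + N − H − X)/2 = (2·9 + 2 + 0 − 16 − 0)/2 = 4/2 = 2.
(Structurally: 1 ring(s) + 1 π bond(s) = 2.)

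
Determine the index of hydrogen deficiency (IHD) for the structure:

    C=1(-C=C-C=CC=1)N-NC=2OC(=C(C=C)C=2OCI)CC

Molecular formula from the SMILES: C15H17IN2O2.
DoU = (2C + 2 + N − H − X)/2 = (2·15 + 2 + 2 − 17 − 1)/2 = 16/2 = 8.
(Structurally: 2 ring(s) + 6 π bond(s) = 8.)

8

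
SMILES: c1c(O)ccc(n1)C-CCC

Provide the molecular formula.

Heavy atoms from the SMILES: 9 C, 1 N, 1 O.
Implicit hydrogens by atom environment:
  3 × C: 2 H each → 6
  3 × C (aromatic): 1 H each → 3
  2 × C (aromatic): no H
  1 × C: 3 H
  1 × N (aromatic): no H
  1 × O: 1 H
  Total hydrogens = 13.
Molecular formula: C9H13NO

C9H13NO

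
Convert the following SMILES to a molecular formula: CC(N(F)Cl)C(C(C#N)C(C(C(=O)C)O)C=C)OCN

Heavy atoms from the SMILES: 12 C, 1 Cl, 1 F, 3 N, 3 O.
Implicit hydrogens by atom environment:
  6 × C: 1 H each → 6
  2 × C: 3 H each → 6
  2 × C: 2 H each → 4
  2 × C: no H
  2 × N: no H
  2 × O: no H
  1 × Cl: no H
  1 × F: no H
  1 × N: 2 H
  1 × O: 1 H
  Total hydrogens = 19.
Molecular formula: C12H19ClFN3O3

C12H19ClFN3O3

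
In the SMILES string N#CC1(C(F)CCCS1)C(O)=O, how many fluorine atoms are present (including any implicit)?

1

The symbol for fluorine appears 1 time in the SMILES.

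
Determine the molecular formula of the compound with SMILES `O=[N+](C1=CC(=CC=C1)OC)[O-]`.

C7H7NO3

Heavy atoms from the SMILES: 7 C, 1 N, 3 O.
Implicit hydrogens by atom environment:
  4 × C (aromatic): 1 H each → 4
  2 × C (aromatic): no H
  2 × O: no H
  1 × C: 3 H
  1 × N (charge +1): no H
  1 × O (charge -1): no H
  Total hydrogens = 7.
Molecular formula: C7H7NO3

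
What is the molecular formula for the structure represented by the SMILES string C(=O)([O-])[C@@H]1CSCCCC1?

C7H11O2S-

Heavy atoms from the SMILES: 7 C, 2 O, 1 S.
Implicit hydrogens by atom environment:
  5 × C: 2 H each → 10
  1 × C: 1 H
  1 × C: no H
  1 × O: no H
  1 × O (charge -1): no H
  1 × S: no H
  Total hydrogens = 11.
Net charge -1.
Molecular formula: C7H11O2S-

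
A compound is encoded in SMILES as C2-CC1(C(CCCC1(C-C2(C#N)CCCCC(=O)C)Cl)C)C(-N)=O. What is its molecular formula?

Heavy atoms from the SMILES: 19 C, 1 Cl, 2 N, 2 O.
Implicit hydrogens by atom environment:
  10 × C: 2 H each → 20
  6 × C: no H
  2 × C: 3 H each → 6
  2 × O: no H
  1 × C: 1 H
  1 × Cl: no H
  1 × N: 2 H
  1 × N: no H
  Total hydrogens = 29.
Molecular formula: C19H29ClN2O2

C19H29ClN2O2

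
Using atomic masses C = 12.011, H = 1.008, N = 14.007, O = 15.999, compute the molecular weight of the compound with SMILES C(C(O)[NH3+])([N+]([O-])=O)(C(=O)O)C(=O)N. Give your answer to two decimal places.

Molecular formula: C4H8N3O6+.
M = 4×12.011 + 8×1.008 + 3×14.007 + 6×15.999 = 194.12 g/mol.

194.12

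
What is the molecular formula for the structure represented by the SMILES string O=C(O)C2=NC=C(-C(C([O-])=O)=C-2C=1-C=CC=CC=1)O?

C13H8NO5-

Heavy atoms from the SMILES: 13 C, 1 N, 5 O.
Implicit hydrogens by atom environment:
  6 × C (aromatic): 1 H each → 6
  5 × C (aromatic): no H
  2 × C: no H
  2 × O: 1 H each → 2
  2 × O: no H
  1 × N (aromatic): no H
  1 × O (charge -1): no H
  Total hydrogens = 8.
Net charge -1.
Molecular formula: C13H8NO5-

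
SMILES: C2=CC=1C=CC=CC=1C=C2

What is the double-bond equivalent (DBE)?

Molecular formula from the SMILES: C10H8.
DoU = (2C + 2 + N − H − X)/2 = (2·10 + 2 + 0 − 8 − 0)/2 = 14/2 = 7.
(Structurally: 2 ring(s) + 5 π bond(s) = 7.)

7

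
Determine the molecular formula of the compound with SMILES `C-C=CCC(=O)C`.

Heavy atoms from the SMILES: 6 C, 1 O.
Implicit hydrogens by atom environment:
  2 × C: 3 H each → 6
  2 × C: 1 H each → 2
  1 × C: 2 H
  1 × C: no H
  1 × O: no H
  Total hydrogens = 10.
Molecular formula: C6H10O

C6H10O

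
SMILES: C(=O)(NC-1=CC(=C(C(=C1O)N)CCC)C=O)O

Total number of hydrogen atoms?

14

Hydrogens are implicit in SMILES; fill each atom to its normal valence:
  5 × C (aromatic): no H
  2 × C: 2 H each → 4
  2 × O: 1 H each → 2
  2 × O: no H
  1 × C: 3 H
  1 × C (aromatic): 1 H
  1 × C: 1 H
  1 × C: no H
  1 × N: 2 H
  1 × N: 1 H
  Total hydrogens = 14.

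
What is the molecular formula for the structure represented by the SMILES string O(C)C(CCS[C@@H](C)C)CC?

C9H20OS

Heavy atoms from the SMILES: 9 C, 1 O, 1 S.
Implicit hydrogens by atom environment:
  4 × C: 3 H each → 12
  3 × C: 2 H each → 6
  2 × C: 1 H each → 2
  1 × O: no H
  1 × S: no H
  Total hydrogens = 20.
Molecular formula: C9H20OS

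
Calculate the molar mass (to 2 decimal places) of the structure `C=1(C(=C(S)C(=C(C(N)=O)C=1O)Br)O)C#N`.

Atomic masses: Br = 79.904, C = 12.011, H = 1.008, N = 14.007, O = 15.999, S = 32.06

289.10

Molecular formula: C8H5BrN2O3S.
M = 1×79.904 + 8×12.011 + 5×1.008 + 2×14.007 + 3×15.999 + 1×32.06 = 289.10 g/mol.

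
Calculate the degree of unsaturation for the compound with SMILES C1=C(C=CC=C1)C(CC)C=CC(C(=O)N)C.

6

Molecular formula from the SMILES: C14H19NO.
DoU = (2C + 2 + N − H − X)/2 = (2·14 + 2 + 1 − 19 − 0)/2 = 12/2 = 6.
(Structurally: 1 ring(s) + 5 π bond(s) = 6.)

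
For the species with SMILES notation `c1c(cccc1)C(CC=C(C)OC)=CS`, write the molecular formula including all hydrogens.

Heavy atoms from the SMILES: 13 C, 1 O, 1 S.
Implicit hydrogens by atom environment:
  5 × C (aromatic): 1 H each → 5
  2 × C: 3 H each → 6
  2 × C: 1 H each → 2
  2 × C: no H
  1 × C: 2 H
  1 × C (aromatic): no H
  1 × O: no H
  1 × S: 1 H
  Total hydrogens = 16.
Molecular formula: C13H16OS

C13H16OS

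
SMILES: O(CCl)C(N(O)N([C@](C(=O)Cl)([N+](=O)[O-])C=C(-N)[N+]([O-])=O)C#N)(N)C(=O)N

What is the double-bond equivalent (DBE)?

7

Molecular formula from the SMILES: C8H10Cl2N8O8.
DoU = (2C + 2 + N − H − X)/2 = (2·8 + 2 + 8 − 10 − 2)/2 = 14/2 = 7.
(Structurally: 0 ring(s) + 7 π bond(s) = 7.)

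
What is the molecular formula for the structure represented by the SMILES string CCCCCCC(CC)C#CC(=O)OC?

Heavy atoms from the SMILES: 13 C, 2 O.
Implicit hydrogens by atom environment:
  6 × C: 2 H each → 12
  3 × C: 3 H each → 9
  3 × C: no H
  2 × O: no H
  1 × C: 1 H
  Total hydrogens = 22.
Molecular formula: C13H22O2

C13H22O2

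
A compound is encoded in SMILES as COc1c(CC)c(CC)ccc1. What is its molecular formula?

Heavy atoms from the SMILES: 11 C, 1 O.
Implicit hydrogens by atom environment:
  3 × C: 3 H each → 9
  3 × C (aromatic): 1 H each → 3
  3 × C (aromatic): no H
  2 × C: 2 H each → 4
  1 × O: no H
  Total hydrogens = 16.
Molecular formula: C11H16O

C11H16O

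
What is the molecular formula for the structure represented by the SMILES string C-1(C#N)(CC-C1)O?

Heavy atoms from the SMILES: 5 C, 1 N, 1 O.
Implicit hydrogens by atom environment:
  3 × C: 2 H each → 6
  2 × C: no H
  1 × N: no H
  1 × O: 1 H
  Total hydrogens = 7.
Molecular formula: C5H7NO

C5H7NO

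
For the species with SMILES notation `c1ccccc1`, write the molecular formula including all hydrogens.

C6H6

Heavy atoms from the SMILES: 6 C.
Implicit hydrogens by atom environment:
  6 × C (aromatic): 1 H each → 6
  Total hydrogens = 6.
Molecular formula: C6H6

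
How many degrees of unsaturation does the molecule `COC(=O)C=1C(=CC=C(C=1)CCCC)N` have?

Molecular formula from the SMILES: C12H17NO2.
DoU = (2C + 2 + N − H − X)/2 = (2·12 + 2 + 1 − 17 − 0)/2 = 10/2 = 5.
(Structurally: 1 ring(s) + 4 π bond(s) = 5.)

5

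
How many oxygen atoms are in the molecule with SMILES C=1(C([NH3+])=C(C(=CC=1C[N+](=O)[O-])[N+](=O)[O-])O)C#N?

5

The symbol for oxygen appears 5 times in the SMILES.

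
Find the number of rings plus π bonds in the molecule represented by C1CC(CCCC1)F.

Molecular formula from the SMILES: C7H13F.
DoU = (2C + 2 + N − H − X)/2 = (2·7 + 2 + 0 − 13 − 1)/2 = 2/2 = 1.
(Structurally: 1 ring(s) + 0 π bond(s) = 1.)

1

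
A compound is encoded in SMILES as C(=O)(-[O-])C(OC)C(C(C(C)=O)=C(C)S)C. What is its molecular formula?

Heavy atoms from the SMILES: 10 C, 4 O, 1 S.
Implicit hydrogens by atom environment:
  4 × C: 3 H each → 12
  4 × C: no H
  3 × O: no H
  2 × C: 1 H each → 2
  1 × O (charge -1): no H
  1 × S: 1 H
  Total hydrogens = 15.
Net charge -1.
Molecular formula: C10H15O4S-

C10H15O4S-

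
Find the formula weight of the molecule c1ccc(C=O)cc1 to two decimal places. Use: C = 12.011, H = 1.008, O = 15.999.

Molecular formula: C7H6O.
M = 7×12.011 + 6×1.008 + 1×15.999 = 106.12 g/mol.

106.12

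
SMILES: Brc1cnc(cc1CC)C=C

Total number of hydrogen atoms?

Hydrogens are implicit in SMILES; fill each atom to its normal valence:
  3 × C (aromatic): no H
  2 × C: 2 H each → 4
  2 × C (aromatic): 1 H each → 2
  1 × Br: no H
  1 × C: 3 H
  1 × C: 1 H
  1 × N (aromatic): no H
  Total hydrogens = 10.

10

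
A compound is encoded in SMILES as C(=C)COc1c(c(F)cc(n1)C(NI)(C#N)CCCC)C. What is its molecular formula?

C15H19FIN3O

Heavy atoms from the SMILES: 15 C, 1 F, 1 I, 3 N, 1 O.
Implicit hydrogens by atom environment:
  5 × C: 2 H each → 10
  4 × C (aromatic): no H
  2 × C: 3 H each → 6
  2 × C: no H
  1 × C (aromatic): 1 H
  1 × C: 1 H
  1 × F: no H
  1 × I: no H
  1 × N: 1 H
  1 × N (aromatic): no H
  1 × N: no H
  1 × O: no H
  Total hydrogens = 19.
Molecular formula: C15H19FIN3O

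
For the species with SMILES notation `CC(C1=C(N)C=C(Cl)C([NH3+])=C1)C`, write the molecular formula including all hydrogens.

Heavy atoms from the SMILES: 9 C, 1 Cl, 2 N.
Implicit hydrogens by atom environment:
  4 × C (aromatic): no H
  2 × C: 3 H each → 6
  2 × C (aromatic): 1 H each → 2
  1 × C: 1 H
  1 × Cl: no H
  1 × N (charge +1): 3 H
  1 × N: 2 H
  Total hydrogens = 14.
Net charge +1.
Molecular formula: C9H14ClN2+

C9H14ClN2+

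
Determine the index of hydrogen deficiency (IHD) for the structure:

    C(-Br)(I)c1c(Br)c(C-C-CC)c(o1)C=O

4

Molecular formula from the SMILES: C10H11Br2IO2.
DoU = (2C + 2 + N − H − X)/2 = (2·10 + 2 + 0 − 11 − 3)/2 = 8/2 = 4.
(Structurally: 1 ring(s) + 3 π bond(s) = 4.)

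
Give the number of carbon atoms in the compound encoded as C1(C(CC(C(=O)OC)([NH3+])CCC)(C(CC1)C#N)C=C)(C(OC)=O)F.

The symbol for carbon appears 17 times in the SMILES.

17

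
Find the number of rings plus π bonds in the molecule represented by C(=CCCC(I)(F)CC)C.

1

Molecular formula from the SMILES: C8H14FI.
DoU = (2C + 2 + N − H − X)/2 = (2·8 + 2 + 0 − 14 − 2)/2 = 2/2 = 1.
(Structurally: 0 ring(s) + 1 π bond(s) = 1.)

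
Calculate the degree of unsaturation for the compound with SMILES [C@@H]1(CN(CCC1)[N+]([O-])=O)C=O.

3

Molecular formula from the SMILES: C6H10N2O3.
DoU = (2C + 2 + N − H − X)/2 = (2·6 + 2 + 2 − 10 − 0)/2 = 6/2 = 3.
(Structurally: 1 ring(s) + 2 π bond(s) = 3.)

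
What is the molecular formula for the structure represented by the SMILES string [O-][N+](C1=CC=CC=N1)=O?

C5H4N2O2

Heavy atoms from the SMILES: 5 C, 2 N, 2 O.
Implicit hydrogens by atom environment:
  4 × C (aromatic): 1 H each → 4
  1 × C (aromatic): no H
  1 × N (aromatic): no H
  1 × N (charge +1): no H
  1 × O: no H
  1 × O (charge -1): no H
  Total hydrogens = 4.
Molecular formula: C5H4N2O2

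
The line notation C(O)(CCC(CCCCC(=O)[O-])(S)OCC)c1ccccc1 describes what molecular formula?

Heavy atoms from the SMILES: 17 C, 4 O, 1 S.
Implicit hydrogens by atom environment:
  7 × C: 2 H each → 14
  5 × C (aromatic): 1 H each → 5
  2 × C: no H
  2 × O: no H
  1 × C: 3 H
  1 × C: 1 H
  1 × C (aromatic): no H
  1 × O: 1 H
  1 × O (charge -1): no H
  1 × S: 1 H
  Total hydrogens = 25.
Net charge -1.
Molecular formula: C17H25O4S-

C17H25O4S-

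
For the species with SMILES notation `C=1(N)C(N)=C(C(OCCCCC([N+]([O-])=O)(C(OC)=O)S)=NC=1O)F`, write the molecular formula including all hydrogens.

C12H17FN4O6S

Heavy atoms from the SMILES: 12 C, 1 F, 4 N, 6 O, 1 S.
Implicit hydrogens by atom environment:
  5 × C (aromatic): no H
  4 × C: 2 H each → 8
  4 × O: no H
  2 × C: no H
  2 × N: 2 H each → 4
  1 × C: 3 H
  1 × F: no H
  1 × N (aromatic): no H
  1 × N (charge +1): no H
  1 × O: 1 H
  1 × O (charge -1): no H
  1 × S: 1 H
  Total hydrogens = 17.
Molecular formula: C12H17FN4O6S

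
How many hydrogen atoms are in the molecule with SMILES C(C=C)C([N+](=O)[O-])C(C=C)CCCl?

Hydrogens are implicit in SMILES; fill each atom to its normal valence:
  5 × C: 2 H each → 10
  4 × C: 1 H each → 4
  1 × Cl: no H
  1 × N (charge +1): no H
  1 × O: no H
  1 × O (charge -1): no H
  Total hydrogens = 14.

14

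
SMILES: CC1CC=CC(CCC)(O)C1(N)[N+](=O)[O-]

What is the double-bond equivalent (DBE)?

Molecular formula from the SMILES: C10H18N2O3.
DoU = (2C + 2 + N − H − X)/2 = (2·10 + 2 + 2 − 18 − 0)/2 = 6/2 = 3.
(Structurally: 1 ring(s) + 2 π bond(s) = 3.)

3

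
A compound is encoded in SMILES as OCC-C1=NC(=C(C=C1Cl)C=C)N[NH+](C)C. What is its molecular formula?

Heavy atoms from the SMILES: 11 C, 1 Cl, 3 N, 1 O.
Implicit hydrogens by atom environment:
  4 × C (aromatic): no H
  3 × C: 2 H each → 6
  2 × C: 3 H each → 6
  1 × C (aromatic): 1 H
  1 × C: 1 H
  1 × Cl: no H
  1 × N: 1 H
  1 × N (charge +1): 1 H
  1 × N (aromatic): no H
  1 × O: 1 H
  Total hydrogens = 17.
Net charge +1.
Molecular formula: C11H17ClN3O+

C11H17ClN3O+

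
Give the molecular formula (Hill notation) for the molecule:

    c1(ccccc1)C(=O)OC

Heavy atoms from the SMILES: 8 C, 2 O.
Implicit hydrogens by atom environment:
  5 × C (aromatic): 1 H each → 5
  2 × O: no H
  1 × C: 3 H
  1 × C (aromatic): no H
  1 × C: no H
  Total hydrogens = 8.
Molecular formula: C8H8O2

C8H8O2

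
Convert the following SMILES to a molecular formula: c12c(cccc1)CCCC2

Heavy atoms from the SMILES: 10 C.
Implicit hydrogens by atom environment:
  4 × C: 2 H each → 8
  4 × C (aromatic): 1 H each → 4
  2 × C (aromatic): no H
  Total hydrogens = 12.
Molecular formula: C10H12

C10H12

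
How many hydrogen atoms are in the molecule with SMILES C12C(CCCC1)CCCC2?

18

Hydrogens are implicit in SMILES; fill each atom to its normal valence:
  8 × C: 2 H each → 16
  2 × C: 1 H each → 2
  Total hydrogens = 18.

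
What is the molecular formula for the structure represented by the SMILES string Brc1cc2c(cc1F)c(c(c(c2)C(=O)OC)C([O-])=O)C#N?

C14H6BrFNO4-

Heavy atoms from the SMILES: 1 Br, 14 C, 1 F, 1 N, 4 O.
Implicit hydrogens by atom environment:
  7 × C (aromatic): no H
  3 × C (aromatic): 1 H each → 3
  3 × C: no H
  3 × O: no H
  1 × Br: no H
  1 × C: 3 H
  1 × F: no H
  1 × N: no H
  1 × O (charge -1): no H
  Total hydrogens = 6.
Net charge -1.
Molecular formula: C14H6BrFNO4-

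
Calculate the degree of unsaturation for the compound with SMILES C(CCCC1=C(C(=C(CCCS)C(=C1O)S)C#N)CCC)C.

Molecular formula from the SMILES: C18H27NOS2.
DoU = (2C + 2 + N − H − X)/2 = (2·18 + 2 + 1 − 27 − 0)/2 = 12/2 = 6.
(Structurally: 1 ring(s) + 5 π bond(s) = 6.)

6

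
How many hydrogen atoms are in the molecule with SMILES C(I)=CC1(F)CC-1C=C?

Hydrogens are implicit in SMILES; fill each atom to its normal valence:
  4 × C: 1 H each → 4
  2 × C: 2 H each → 4
  1 × C: no H
  1 × F: no H
  1 × I: no H
  Total hydrogens = 8.

8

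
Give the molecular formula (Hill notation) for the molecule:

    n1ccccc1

Heavy atoms from the SMILES: 5 C, 1 N.
Implicit hydrogens by atom environment:
  5 × C (aromatic): 1 H each → 5
  1 × N (aromatic): no H
  Total hydrogens = 5.
Molecular formula: C5H5N

C5H5N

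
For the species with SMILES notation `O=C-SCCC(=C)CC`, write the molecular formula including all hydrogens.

Heavy atoms from the SMILES: 7 C, 1 O, 1 S.
Implicit hydrogens by atom environment:
  4 × C: 2 H each → 8
  1 × C: 3 H
  1 × C: 1 H
  1 × C: no H
  1 × O: no H
  1 × S: no H
  Total hydrogens = 12.
Molecular formula: C7H12OS

C7H12OS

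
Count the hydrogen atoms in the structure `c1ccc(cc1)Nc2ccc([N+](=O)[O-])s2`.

Hydrogens are implicit in SMILES; fill each atom to its normal valence:
  7 × C (aromatic): 1 H each → 7
  3 × C (aromatic): no H
  1 × N: 1 H
  1 × N (charge +1): no H
  1 × O: no H
  1 × O (charge -1): no H
  1 × S (aromatic): no H
  Total hydrogens = 8.

8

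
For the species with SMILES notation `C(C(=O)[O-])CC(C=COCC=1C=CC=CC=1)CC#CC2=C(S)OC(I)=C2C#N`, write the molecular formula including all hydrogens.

Heavy atoms from the SMILES: 21 C, 1 I, 1 N, 4 O, 1 S.
Implicit hydrogens by atom environment:
  5 × C (aromatic): 1 H each → 5
  5 × C (aromatic): no H
  4 × C: 2 H each → 8
  4 × C: no H
  3 × C: 1 H each → 3
  2 × O: no H
  1 × I: no H
  1 × N: no H
  1 × O (aromatic): no H
  1 × O (charge -1): no H
  1 × S: 1 H
  Total hydrogens = 17.
Net charge -1.
Molecular formula: C21H17INO4S-

C21H17INO4S-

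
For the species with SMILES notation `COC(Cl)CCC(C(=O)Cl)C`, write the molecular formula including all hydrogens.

C7H12Cl2O2

Heavy atoms from the SMILES: 7 C, 2 Cl, 2 O.
Implicit hydrogens by atom environment:
  2 × C: 3 H each → 6
  2 × C: 2 H each → 4
  2 × C: 1 H each → 2
  2 × Cl: no H
  2 × O: no H
  1 × C: no H
  Total hydrogens = 12.
Molecular formula: C7H12Cl2O2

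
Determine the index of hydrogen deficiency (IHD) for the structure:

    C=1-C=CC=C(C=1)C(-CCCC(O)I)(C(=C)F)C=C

Molecular formula from the SMILES: C15H18FIO.
DoU = (2C + 2 + N − H − X)/2 = (2·15 + 2 + 0 − 18 − 2)/2 = 12/2 = 6.
(Structurally: 1 ring(s) + 5 π bond(s) = 6.)

6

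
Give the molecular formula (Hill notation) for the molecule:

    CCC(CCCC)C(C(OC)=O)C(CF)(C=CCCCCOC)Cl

C19H34ClFO3

Heavy atoms from the SMILES: 19 C, 1 Cl, 1 F, 3 O.
Implicit hydrogens by atom environment:
  9 × C: 2 H each → 18
  4 × C: 3 H each → 12
  4 × C: 1 H each → 4
  3 × O: no H
  2 × C: no H
  1 × Cl: no H
  1 × F: no H
  Total hydrogens = 34.
Molecular formula: C19H34ClFO3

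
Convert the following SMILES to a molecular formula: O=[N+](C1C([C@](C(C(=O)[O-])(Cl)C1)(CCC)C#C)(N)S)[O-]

C11H14ClN2O4S-

Heavy atoms from the SMILES: 11 C, 1 Cl, 2 N, 4 O, 1 S.
Implicit hydrogens by atom environment:
  5 × C: no H
  3 × C: 2 H each → 6
  2 × C: 1 H each → 2
  2 × O: no H
  2 × O (charge -1): no H
  1 × C: 3 H
  1 × Cl: no H
  1 × N: 2 H
  1 × N (charge +1): no H
  1 × S: 1 H
  Total hydrogens = 14.
Net charge -1.
Molecular formula: C11H14ClN2O4S-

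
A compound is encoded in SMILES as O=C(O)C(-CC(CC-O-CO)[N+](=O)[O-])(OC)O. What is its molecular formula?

Heavy atoms from the SMILES: 8 C, 1 N, 8 O.
Implicit hydrogens by atom environment:
  4 × C: 2 H each → 8
  4 × O: no H
  3 × O: 1 H each → 3
  2 × C: no H
  1 × C: 3 H
  1 × C: 1 H
  1 × N (charge +1): no H
  1 × O (charge -1): no H
  Total hydrogens = 15.
Molecular formula: C8H15NO8

C8H15NO8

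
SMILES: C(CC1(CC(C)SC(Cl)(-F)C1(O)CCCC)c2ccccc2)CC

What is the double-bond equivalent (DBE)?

5

Molecular formula from the SMILES: C20H30ClFOS.
DoU = (2C + 2 + N − H − X)/2 = (2·20 + 2 + 0 − 30 − 2)/2 = 10/2 = 5.
(Structurally: 2 ring(s) + 3 π bond(s) = 5.)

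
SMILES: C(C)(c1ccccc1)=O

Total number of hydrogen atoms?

8

Hydrogens are implicit in SMILES; fill each atom to its normal valence:
  5 × C (aromatic): 1 H each → 5
  1 × C: 3 H
  1 × C (aromatic): no H
  1 × C: no H
  1 × O: no H
  Total hydrogens = 8.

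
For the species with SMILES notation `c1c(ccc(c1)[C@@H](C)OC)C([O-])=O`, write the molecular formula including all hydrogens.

Heavy atoms from the SMILES: 10 C, 3 O.
Implicit hydrogens by atom environment:
  4 × C (aromatic): 1 H each → 4
  2 × C: 3 H each → 6
  2 × C (aromatic): no H
  2 × O: no H
  1 × C: 1 H
  1 × C: no H
  1 × O (charge -1): no H
  Total hydrogens = 11.
Net charge -1.
Molecular formula: C10H11O3-

C10H11O3-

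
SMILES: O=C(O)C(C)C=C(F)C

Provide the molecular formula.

C6H9FO2

Heavy atoms from the SMILES: 6 C, 1 F, 2 O.
Implicit hydrogens by atom environment:
  2 × C: 3 H each → 6
  2 × C: 1 H each → 2
  2 × C: no H
  1 × F: no H
  1 × O: 1 H
  1 × O: no H
  Total hydrogens = 9.
Molecular formula: C6H9FO2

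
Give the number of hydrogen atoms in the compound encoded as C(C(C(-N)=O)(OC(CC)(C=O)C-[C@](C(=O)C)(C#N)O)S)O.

Hydrogens are implicit in SMILES; fill each atom to its normal valence:
  6 × C: no H
  4 × O: no H
  3 × C: 2 H each → 6
  2 × C: 3 H each → 6
  2 × O: 1 H each → 2
  1 × C: 1 H
  1 × N: 2 H
  1 × N: no H
  1 × S: 1 H
  Total hydrogens = 18.

18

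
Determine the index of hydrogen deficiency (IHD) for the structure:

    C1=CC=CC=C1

4

Molecular formula from the SMILES: C6H6.
DoU = (2C + 2 + N − H − X)/2 = (2·6 + 2 + 0 − 6 − 0)/2 = 8/2 = 4.
(Structurally: 1 ring(s) + 3 π bond(s) = 4.)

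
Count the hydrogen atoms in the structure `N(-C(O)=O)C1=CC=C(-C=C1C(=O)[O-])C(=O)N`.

Hydrogens are implicit in SMILES; fill each atom to its normal valence:
  3 × C (aromatic): 1 H each → 3
  3 × C (aromatic): no H
  3 × C: no H
  3 × O: no H
  1 × N: 2 H
  1 × N: 1 H
  1 × O: 1 H
  1 × O (charge -1): no H
  Total hydrogens = 7.

7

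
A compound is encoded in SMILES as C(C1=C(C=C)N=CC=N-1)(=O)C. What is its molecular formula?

C8H8N2O

Heavy atoms from the SMILES: 8 C, 2 N, 1 O.
Implicit hydrogens by atom environment:
  2 × C (aromatic): 1 H each → 2
  2 × C (aromatic): no H
  2 × N (aromatic): no H
  1 × C: 3 H
  1 × C: 2 H
  1 × C: 1 H
  1 × C: no H
  1 × O: no H
  Total hydrogens = 8.
Molecular formula: C8H8N2O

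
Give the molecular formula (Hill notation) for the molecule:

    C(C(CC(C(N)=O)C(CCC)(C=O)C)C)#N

Heavy atoms from the SMILES: 12 C, 2 N, 2 O.
Implicit hydrogens by atom environment:
  3 × C: 3 H each → 9
  3 × C: 2 H each → 6
  3 × C: 1 H each → 3
  3 × C: no H
  2 × O: no H
  1 × N: 2 H
  1 × N: no H
  Total hydrogens = 20.
Molecular formula: C12H20N2O2

C12H20N2O2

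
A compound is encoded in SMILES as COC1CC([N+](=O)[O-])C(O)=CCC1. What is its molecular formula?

Heavy atoms from the SMILES: 8 C, 1 N, 4 O.
Implicit hydrogens by atom environment:
  3 × C: 2 H each → 6
  3 × C: 1 H each → 3
  2 × O: no H
  1 × C: 3 H
  1 × C: no H
  1 × N (charge +1): no H
  1 × O: 1 H
  1 × O (charge -1): no H
  Total hydrogens = 13.
Molecular formula: C8H13NO4

C8H13NO4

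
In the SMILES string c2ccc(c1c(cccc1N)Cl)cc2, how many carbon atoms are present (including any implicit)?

12

The symbol for carbon appears 12 times in the SMILES. Lowercase c denotes aromatic carbon and counts toward C.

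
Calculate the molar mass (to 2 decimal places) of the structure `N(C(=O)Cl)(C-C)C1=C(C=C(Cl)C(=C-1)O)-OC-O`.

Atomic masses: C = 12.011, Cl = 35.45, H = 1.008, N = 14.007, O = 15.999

280.10

Molecular formula: C10H11Cl2NO4.
M = 10×12.011 + 2×35.45 + 11×1.008 + 1×14.007 + 4×15.999 = 280.10 g/mol.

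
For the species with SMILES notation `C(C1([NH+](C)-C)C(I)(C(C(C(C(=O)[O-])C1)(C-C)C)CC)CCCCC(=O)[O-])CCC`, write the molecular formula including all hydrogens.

Heavy atoms from the SMILES: 23 C, 1 I, 1 N, 4 O.
Implicit hydrogens by atom environment:
  10 × C: 2 H each → 20
  6 × C: 3 H each → 18
  5 × C: no H
  2 × C: 1 H each → 2
  2 × O: no H
  2 × O (charge -1): no H
  1 × I: no H
  1 × N (charge +1): 1 H
  Total hydrogens = 41.
Net charge -1.
Molecular formula: C23H41INO4-

C23H41INO4-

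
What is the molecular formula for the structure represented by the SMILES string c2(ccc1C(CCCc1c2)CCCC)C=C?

C16H22

Heavy atoms from the SMILES: 16 C.
Implicit hydrogens by atom environment:
  7 × C: 2 H each → 14
  3 × C (aromatic): 1 H each → 3
  3 × C (aromatic): no H
  2 × C: 1 H each → 2
  1 × C: 3 H
  Total hydrogens = 22.
Molecular formula: C16H22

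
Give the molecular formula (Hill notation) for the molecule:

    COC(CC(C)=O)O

Heavy atoms from the SMILES: 5 C, 3 O.
Implicit hydrogens by atom environment:
  2 × C: 3 H each → 6
  2 × O: no H
  1 × C: 2 H
  1 × C: 1 H
  1 × C: no H
  1 × O: 1 H
  Total hydrogens = 10.
Molecular formula: C5H10O3

C5H10O3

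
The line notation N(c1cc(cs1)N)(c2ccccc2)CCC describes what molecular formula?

C13H16N2S

Heavy atoms from the SMILES: 13 C, 2 N, 1 S.
Implicit hydrogens by atom environment:
  7 × C (aromatic): 1 H each → 7
  3 × C (aromatic): no H
  2 × C: 2 H each → 4
  1 × C: 3 H
  1 × N: 2 H
  1 × N: no H
  1 × S (aromatic): no H
  Total hydrogens = 16.
Molecular formula: C13H16N2S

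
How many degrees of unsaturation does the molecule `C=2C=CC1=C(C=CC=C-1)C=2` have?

Molecular formula from the SMILES: C10H8.
DoU = (2C + 2 + N − H − X)/2 = (2·10 + 2 + 0 − 8 − 0)/2 = 14/2 = 7.
(Structurally: 2 ring(s) + 5 π bond(s) = 7.)

7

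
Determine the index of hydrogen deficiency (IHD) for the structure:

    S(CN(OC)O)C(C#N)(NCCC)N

2

Molecular formula from the SMILES: C7H16N4O2S.
DoU = (2C + 2 + N − H − X)/2 = (2·7 + 2 + 4 − 16 − 0)/2 = 4/2 = 2.
(Structurally: 0 ring(s) + 2 π bond(s) = 2.)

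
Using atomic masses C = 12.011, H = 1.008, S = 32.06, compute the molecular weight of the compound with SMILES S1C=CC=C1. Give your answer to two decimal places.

84.14

Molecular formula: C4H4S.
M = 4×12.011 + 4×1.008 + 1×32.06 = 84.14 g/mol.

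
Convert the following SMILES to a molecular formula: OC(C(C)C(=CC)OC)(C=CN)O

C9H17NO3

Heavy atoms from the SMILES: 9 C, 1 N, 3 O.
Implicit hydrogens by atom environment:
  4 × C: 1 H each → 4
  3 × C: 3 H each → 9
  2 × C: no H
  2 × O: 1 H each → 2
  1 × N: 2 H
  1 × O: no H
  Total hydrogens = 17.
Molecular formula: C9H17NO3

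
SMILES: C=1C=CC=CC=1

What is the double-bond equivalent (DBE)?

Molecular formula from the SMILES: C6H6.
DoU = (2C + 2 + N − H − X)/2 = (2·6 + 2 + 0 − 6 − 0)/2 = 8/2 = 4.
(Structurally: 1 ring(s) + 3 π bond(s) = 4.)

4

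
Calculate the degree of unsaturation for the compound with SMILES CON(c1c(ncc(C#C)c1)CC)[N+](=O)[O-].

Molecular formula from the SMILES: C10H11N3O3.
DoU = (2C + 2 + N − H − X)/2 = (2·10 + 2 + 3 − 11 − 0)/2 = 14/2 = 7.
(Structurally: 1 ring(s) + 6 π bond(s) = 7.)

7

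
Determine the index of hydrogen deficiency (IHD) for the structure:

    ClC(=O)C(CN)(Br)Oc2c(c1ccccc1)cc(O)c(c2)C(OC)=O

10

Molecular formula from the SMILES: C17H15BrClNO5.
DoU = (2C + 2 + N − H − X)/2 = (2·17 + 2 + 1 − 15 − 2)/2 = 20/2 = 10.
(Structurally: 2 ring(s) + 8 π bond(s) = 10.)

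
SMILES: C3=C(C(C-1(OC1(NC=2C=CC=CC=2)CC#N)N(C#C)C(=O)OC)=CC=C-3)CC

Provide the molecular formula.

C22H21N3O3

Heavy atoms from the SMILES: 22 C, 3 N, 3 O.
Implicit hydrogens by atom environment:
  9 × C (aromatic): 1 H each → 9
  5 × C: no H
  3 × C (aromatic): no H
  3 × O: no H
  2 × C: 3 H each → 6
  2 × C: 2 H each → 4
  2 × N: no H
  1 × C: 1 H
  1 × N: 1 H
  Total hydrogens = 21.
Molecular formula: C22H21N3O3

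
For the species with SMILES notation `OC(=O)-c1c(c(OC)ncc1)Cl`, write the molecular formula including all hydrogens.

C7H6ClNO3

Heavy atoms from the SMILES: 7 C, 1 Cl, 1 N, 3 O.
Implicit hydrogens by atom environment:
  3 × C (aromatic): no H
  2 × C (aromatic): 1 H each → 2
  2 × O: no H
  1 × C: 3 H
  1 × C: no H
  1 × Cl: no H
  1 × N (aromatic): no H
  1 × O: 1 H
  Total hydrogens = 6.
Molecular formula: C7H6ClNO3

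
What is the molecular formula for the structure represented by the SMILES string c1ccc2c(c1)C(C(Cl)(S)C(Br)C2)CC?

Heavy atoms from the SMILES: 1 Br, 12 C, 1 Cl, 1 S.
Implicit hydrogens by atom environment:
  4 × C (aromatic): 1 H each → 4
  2 × C: 2 H each → 4
  2 × C: 1 H each → 2
  2 × C (aromatic): no H
  1 × Br: no H
  1 × C: 3 H
  1 × C: no H
  1 × Cl: no H
  1 × S: 1 H
  Total hydrogens = 14.
Molecular formula: C12H14BrClS

C12H14BrClS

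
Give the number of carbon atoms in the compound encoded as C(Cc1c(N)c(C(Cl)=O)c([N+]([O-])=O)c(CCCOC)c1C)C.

The symbol for carbon appears 15 times in the SMILES. Lowercase c denotes aromatic carbon and counts toward C.

15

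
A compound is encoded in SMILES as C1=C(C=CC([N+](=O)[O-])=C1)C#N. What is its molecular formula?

C7H4N2O2

Heavy atoms from the SMILES: 7 C, 2 N, 2 O.
Implicit hydrogens by atom environment:
  4 × C (aromatic): 1 H each → 4
  2 × C (aromatic): no H
  1 × C: no H
  1 × N (charge +1): no H
  1 × N: no H
  1 × O: no H
  1 × O (charge -1): no H
  Total hydrogens = 4.
Molecular formula: C7H4N2O2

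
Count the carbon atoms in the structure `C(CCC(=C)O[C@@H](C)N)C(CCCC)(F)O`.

The symbol for carbon appears 12 times in the SMILES.

12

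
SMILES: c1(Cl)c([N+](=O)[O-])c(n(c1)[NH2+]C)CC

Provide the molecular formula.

C7H11ClN3O2+

Heavy atoms from the SMILES: 7 C, 1 Cl, 3 N, 2 O.
Implicit hydrogens by atom environment:
  3 × C (aromatic): no H
  2 × C: 3 H each → 6
  1 × C: 2 H
  1 × C (aromatic): 1 H
  1 × Cl: no H
  1 × N (charge +1): 2 H
  1 × N (aromatic): no H
  1 × N (charge +1): no H
  1 × O: no H
  1 × O (charge -1): no H
  Total hydrogens = 11.
Net charge +1.
Molecular formula: C7H11ClN3O2+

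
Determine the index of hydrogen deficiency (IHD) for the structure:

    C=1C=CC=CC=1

4

Molecular formula from the SMILES: C6H6.
DoU = (2C + 2 + N − H − X)/2 = (2·6 + 2 + 0 − 6 − 0)/2 = 8/2 = 4.
(Structurally: 1 ring(s) + 3 π bond(s) = 4.)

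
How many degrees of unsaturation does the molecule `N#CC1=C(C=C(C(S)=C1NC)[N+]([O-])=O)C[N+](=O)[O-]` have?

8

Molecular formula from the SMILES: C9H8N4O4S.
DoU = (2C + 2 + N − H − X)/2 = (2·9 + 2 + 4 − 8 − 0)/2 = 16/2 = 8.
(Structurally: 1 ring(s) + 7 π bond(s) = 8.)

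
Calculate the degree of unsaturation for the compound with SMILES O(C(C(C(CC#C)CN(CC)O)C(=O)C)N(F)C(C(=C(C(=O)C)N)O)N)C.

5

Molecular formula from the SMILES: C17H29FN4O5.
DoU = (2C + 2 + N − H − X)/2 = (2·17 + 2 + 4 − 29 − 1)/2 = 10/2 = 5.
(Structurally: 0 ring(s) + 5 π bond(s) = 5.)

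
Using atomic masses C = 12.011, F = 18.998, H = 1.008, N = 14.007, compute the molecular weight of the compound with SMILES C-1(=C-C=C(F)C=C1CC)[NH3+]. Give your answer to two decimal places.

Molecular formula: C8H11FN+.
M = 8×12.011 + 1×18.998 + 11×1.008 + 1×14.007 = 140.18 g/mol.

140.18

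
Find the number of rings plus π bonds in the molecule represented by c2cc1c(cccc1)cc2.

7

Molecular formula from the SMILES: C10H8.
DoU = (2C + 2 + N − H − X)/2 = (2·10 + 2 + 0 − 8 − 0)/2 = 14/2 = 7.
(Structurally: 2 ring(s) + 5 π bond(s) = 7.)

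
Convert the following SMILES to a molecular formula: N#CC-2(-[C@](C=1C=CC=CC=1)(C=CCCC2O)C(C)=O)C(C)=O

C18H19NO3

Heavy atoms from the SMILES: 18 C, 1 N, 3 O.
Implicit hydrogens by atom environment:
  5 × C (aromatic): 1 H each → 5
  5 × C: no H
  3 × C: 1 H each → 3
  2 × C: 3 H each → 6
  2 × C: 2 H each → 4
  2 × O: no H
  1 × C (aromatic): no H
  1 × N: no H
  1 × O: 1 H
  Total hydrogens = 19.
Molecular formula: C18H19NO3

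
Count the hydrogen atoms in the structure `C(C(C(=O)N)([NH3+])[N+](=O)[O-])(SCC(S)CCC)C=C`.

20

Hydrogens are implicit in SMILES; fill each atom to its normal valence:
  4 × C: 2 H each → 8
  3 × C: 1 H each → 3
  2 × C: no H
  2 × O: no H
  1 × C: 3 H
  1 × N (charge +1): 3 H
  1 × N: 2 H
  1 × N (charge +1): no H
  1 × O (charge -1): no H
  1 × S: 1 H
  1 × S: no H
  Total hydrogens = 20.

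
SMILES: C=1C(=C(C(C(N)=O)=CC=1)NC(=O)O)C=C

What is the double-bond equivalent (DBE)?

Molecular formula from the SMILES: C10H10N2O3.
DoU = (2C + 2 + N − H − X)/2 = (2·10 + 2 + 2 − 10 − 0)/2 = 14/2 = 7.
(Structurally: 1 ring(s) + 6 π bond(s) = 7.)

7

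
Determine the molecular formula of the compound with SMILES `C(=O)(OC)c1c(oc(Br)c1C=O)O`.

Heavy atoms from the SMILES: 1 Br, 7 C, 5 O.
Implicit hydrogens by atom environment:
  4 × C (aromatic): no H
  3 × O: no H
  1 × Br: no H
  1 × C: 3 H
  1 × C: 1 H
  1 × C: no H
  1 × O: 1 H
  1 × O (aromatic): no H
  Total hydrogens = 5.
Molecular formula: C7H5BrO5

C7H5BrO5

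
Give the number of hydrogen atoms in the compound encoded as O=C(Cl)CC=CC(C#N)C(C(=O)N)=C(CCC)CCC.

Hydrogens are implicit in SMILES; fill each atom to its normal valence:
  5 × C: 2 H each → 10
  5 × C: no H
  3 × C: 1 H each → 3
  2 × C: 3 H each → 6
  2 × O: no H
  1 × Cl: no H
  1 × N: 2 H
  1 × N: no H
  Total hydrogens = 21.

21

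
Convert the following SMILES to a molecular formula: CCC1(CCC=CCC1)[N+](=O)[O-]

C9H15NO2

Heavy atoms from the SMILES: 9 C, 1 N, 2 O.
Implicit hydrogens by atom environment:
  5 × C: 2 H each → 10
  2 × C: 1 H each → 2
  1 × C: 3 H
  1 × C: no H
  1 × N (charge +1): no H
  1 × O: no H
  1 × O (charge -1): no H
  Total hydrogens = 15.
Molecular formula: C9H15NO2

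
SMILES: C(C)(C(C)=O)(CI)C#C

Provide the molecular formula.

C7H9IO

Heavy atoms from the SMILES: 7 C, 1 I, 1 O.
Implicit hydrogens by atom environment:
  3 × C: no H
  2 × C: 3 H each → 6
  1 × C: 2 H
  1 × C: 1 H
  1 × I: no H
  1 × O: no H
  Total hydrogens = 9.
Molecular formula: C7H9IO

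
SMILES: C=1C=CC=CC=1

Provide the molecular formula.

Heavy atoms from the SMILES: 6 C.
Implicit hydrogens by atom environment:
  6 × C (aromatic): 1 H each → 6
  Total hydrogens = 6.
Molecular formula: C6H6

C6H6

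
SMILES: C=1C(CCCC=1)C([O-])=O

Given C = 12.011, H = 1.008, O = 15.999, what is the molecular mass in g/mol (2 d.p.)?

Molecular formula: C7H9O2-.
M = 7×12.011 + 9×1.008 + 2×15.999 = 125.15 g/mol.

125.15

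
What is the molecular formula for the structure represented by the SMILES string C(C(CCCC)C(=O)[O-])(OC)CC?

C10H19O3-

Heavy atoms from the SMILES: 10 C, 3 O.
Implicit hydrogens by atom environment:
  4 × C: 2 H each → 8
  3 × C: 3 H each → 9
  2 × C: 1 H each → 2
  2 × O: no H
  1 × C: no H
  1 × O (charge -1): no H
  Total hydrogens = 19.
Net charge -1.
Molecular formula: C10H19O3-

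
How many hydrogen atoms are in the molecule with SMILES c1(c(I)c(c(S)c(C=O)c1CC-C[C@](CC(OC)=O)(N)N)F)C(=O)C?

20

Hydrogens are implicit in SMILES; fill each atom to its normal valence:
  6 × C (aromatic): no H
  4 × C: 2 H each → 8
  4 × O: no H
  3 × C: no H
  2 × C: 3 H each → 6
  2 × N: 2 H each → 4
  1 × C: 1 H
  1 × F: no H
  1 × I: no H
  1 × S: 1 H
  Total hydrogens = 20.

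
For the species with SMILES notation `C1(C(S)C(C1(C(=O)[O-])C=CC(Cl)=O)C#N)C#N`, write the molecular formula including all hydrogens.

C10H6ClN2O3S-

Heavy atoms from the SMILES: 10 C, 1 Cl, 2 N, 3 O, 1 S.
Implicit hydrogens by atom environment:
  5 × C: 1 H each → 5
  5 × C: no H
  2 × N: no H
  2 × O: no H
  1 × Cl: no H
  1 × O (charge -1): no H
  1 × S: 1 H
  Total hydrogens = 6.
Net charge -1.
Molecular formula: C10H6ClN2O3S-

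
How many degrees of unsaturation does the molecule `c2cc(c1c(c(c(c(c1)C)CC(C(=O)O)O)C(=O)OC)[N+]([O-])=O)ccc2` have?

11

Molecular formula from the SMILES: C18H17NO7.
DoU = (2C + 2 + N − H − X)/2 = (2·18 + 2 + 1 − 17 − 0)/2 = 22/2 = 11.
(Structurally: 2 ring(s) + 9 π bond(s) = 11.)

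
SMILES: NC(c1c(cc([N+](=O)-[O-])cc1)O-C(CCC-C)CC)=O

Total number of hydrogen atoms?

Hydrogens are implicit in SMILES; fill each atom to its normal valence:
  4 × C: 2 H each → 8
  3 × C (aromatic): 1 H each → 3
  3 × C (aromatic): no H
  3 × O: no H
  2 × C: 3 H each → 6
  1 × C: 1 H
  1 × C: no H
  1 × N: 2 H
  1 × N (charge +1): no H
  1 × O (charge -1): no H
  Total hydrogens = 20.

20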